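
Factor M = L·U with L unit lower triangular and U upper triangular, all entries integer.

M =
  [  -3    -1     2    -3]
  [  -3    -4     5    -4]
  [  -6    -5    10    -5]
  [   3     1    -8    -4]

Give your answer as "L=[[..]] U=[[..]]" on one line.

  r1 -= 1·r0 → [0,-3,3,-1]
  r2 -= 2·r0 → [0,-3,6,1]
  r3 -= -1·r0 → [0,0,-6,-7]
  r2 -= 1·r1 → [0,0,3,2]
  r3 -= 0·r1 → [0,0,-6,-7]
  r3 -= -2·r2 → [0,0,0,-3]

L=[[1,0,0,0],[1,1,0,0],[2,1,1,0],[-1,0,-2,1]] U=[[-3,-1,2,-3],[0,-3,3,-1],[0,0,3,2],[0,0,0,-3]]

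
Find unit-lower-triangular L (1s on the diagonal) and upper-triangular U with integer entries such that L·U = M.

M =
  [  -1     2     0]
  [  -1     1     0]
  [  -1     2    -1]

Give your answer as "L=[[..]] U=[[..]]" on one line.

L=[[1,0,0],[1,1,0],[1,0,1]] U=[[-1,2,0],[0,-1,0],[0,0,-1]]

  r1 -= 1·r0 → [0,-1,0]
  r2 -= 1·r0 → [0,0,-1]
  r2 -= 0·r1 → [0,0,-1]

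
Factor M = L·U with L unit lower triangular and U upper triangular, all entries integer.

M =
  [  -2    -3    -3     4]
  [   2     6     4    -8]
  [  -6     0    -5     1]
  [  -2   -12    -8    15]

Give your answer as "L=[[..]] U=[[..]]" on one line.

L=[[1,0,0,0],[-1,1,0,0],[3,3,1,0],[1,-3,-2,1]] U=[[-2,-3,-3,4],[0,3,1,-4],[0,0,1,1],[0,0,0,1]]

  R1 -= -1·R0 → [0,3,1,-4]
  R2 -= 3·R0 → [0,9,4,-11]
  R3 -= 1·R0 → [0,-9,-5,11]
  R2 -= 3·R1 → [0,0,1,1]
  R3 -= -3·R1 → [0,0,-2,-1]
  R3 -= -2·R2 → [0,0,0,1]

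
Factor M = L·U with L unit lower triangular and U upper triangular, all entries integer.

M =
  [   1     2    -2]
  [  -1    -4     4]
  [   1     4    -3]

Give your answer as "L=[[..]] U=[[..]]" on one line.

L=[[1,0,0],[-1,1,0],[1,-1,1]] U=[[1,2,-2],[0,-2,2],[0,0,1]]

  row1 -= -1·row0 → [0,-2,2]
  row2 -= 1·row0 → [0,2,-1]
  row2 -= -1·row1 → [0,0,1]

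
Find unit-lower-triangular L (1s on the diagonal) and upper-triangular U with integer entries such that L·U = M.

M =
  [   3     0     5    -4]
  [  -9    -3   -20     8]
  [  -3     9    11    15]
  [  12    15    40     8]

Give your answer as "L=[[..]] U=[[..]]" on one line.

  r1 -= -3·r0 → [0,-3,-5,-4]
  r2 -= -1·r0 → [0,9,16,11]
  r3 -= 4·r0 → [0,15,20,24]
  r2 -= -3·r1 → [0,0,1,-1]
  r3 -= -5·r1 → [0,0,-5,4]
  r3 -= -5·r2 → [0,0,0,-1]

L=[[1,0,0,0],[-3,1,0,0],[-1,-3,1,0],[4,-5,-5,1]] U=[[3,0,5,-4],[0,-3,-5,-4],[0,0,1,-1],[0,0,0,-1]]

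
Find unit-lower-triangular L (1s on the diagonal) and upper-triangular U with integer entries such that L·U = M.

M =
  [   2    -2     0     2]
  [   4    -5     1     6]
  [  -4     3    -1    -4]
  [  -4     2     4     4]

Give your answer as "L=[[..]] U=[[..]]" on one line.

  r1 -= 2·r0 → [0,-1,1,2]
  r2 -= -2·r0 → [0,-1,-1,0]
  r3 -= -2·r0 → [0,-2,4,8]
  r2 -= 1·r1 → [0,0,-2,-2]
  r3 -= 2·r1 → [0,0,2,4]
  r3 -= -1·r2 → [0,0,0,2]

L=[[1,0,0,0],[2,1,0,0],[-2,1,1,0],[-2,2,-1,1]] U=[[2,-2,0,2],[0,-1,1,2],[0,0,-2,-2],[0,0,0,2]]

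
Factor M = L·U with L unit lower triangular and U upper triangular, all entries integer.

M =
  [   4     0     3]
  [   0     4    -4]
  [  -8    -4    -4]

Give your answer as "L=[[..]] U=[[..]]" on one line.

  row1 -= 0·row0 → [0,4,-4]
  row2 -= -2·row0 → [0,-4,2]
  row2 -= -1·row1 → [0,0,-2]

L=[[1,0,0],[0,1,0],[-2,-1,1]] U=[[4,0,3],[0,4,-4],[0,0,-2]]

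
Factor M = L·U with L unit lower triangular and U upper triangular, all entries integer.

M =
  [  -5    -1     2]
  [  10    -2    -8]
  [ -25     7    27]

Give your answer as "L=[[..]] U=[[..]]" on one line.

L=[[1,0,0],[-2,1,0],[5,-3,1]] U=[[-5,-1,2],[0,-4,-4],[0,0,5]]

  r1 -= -2·r0 → [0,-4,-4]
  r2 -= 5·r0 → [0,12,17]
  r2 -= -3·r1 → [0,0,5]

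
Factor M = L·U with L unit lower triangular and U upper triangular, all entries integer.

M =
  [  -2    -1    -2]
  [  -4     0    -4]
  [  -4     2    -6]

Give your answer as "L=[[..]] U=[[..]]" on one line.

  R1 -= 2·R0 → [0,2,0]
  R2 -= 2·R0 → [0,4,-2]
  R2 -= 2·R1 → [0,0,-2]

L=[[1,0,0],[2,1,0],[2,2,1]] U=[[-2,-1,-2],[0,2,0],[0,0,-2]]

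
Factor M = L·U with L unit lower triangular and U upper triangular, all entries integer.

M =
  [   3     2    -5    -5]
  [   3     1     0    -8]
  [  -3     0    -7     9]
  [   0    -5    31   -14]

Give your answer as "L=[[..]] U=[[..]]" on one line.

L=[[1,0,0,0],[1,1,0,0],[-1,-2,1,0],[0,5,-3,1]] U=[[3,2,-5,-5],[0,-1,5,-3],[0,0,-2,-2],[0,0,0,-5]]

  r1 -= 1·r0 → [0,-1,5,-3]
  r2 -= -1·r0 → [0,2,-12,4]
  r3 -= 0·r0 → [0,-5,31,-14]
  r2 -= -2·r1 → [0,0,-2,-2]
  r3 -= 5·r1 → [0,0,6,1]
  r3 -= -3·r2 → [0,0,0,-5]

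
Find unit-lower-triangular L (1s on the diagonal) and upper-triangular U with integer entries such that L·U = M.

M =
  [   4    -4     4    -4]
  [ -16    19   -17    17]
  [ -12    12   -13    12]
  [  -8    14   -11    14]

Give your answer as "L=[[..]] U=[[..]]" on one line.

  row1 -= -4·row0 → [0,3,-1,1]
  row2 -= -3·row0 → [0,0,-1,0]
  row3 -= -2·row0 → [0,6,-3,6]
  row2 -= 0·row1 → [0,0,-1,0]
  row3 -= 2·row1 → [0,0,-1,4]
  row3 -= 1·row2 → [0,0,0,4]

L=[[1,0,0,0],[-4,1,0,0],[-3,0,1,0],[-2,2,1,1]] U=[[4,-4,4,-4],[0,3,-1,1],[0,0,-1,0],[0,0,0,4]]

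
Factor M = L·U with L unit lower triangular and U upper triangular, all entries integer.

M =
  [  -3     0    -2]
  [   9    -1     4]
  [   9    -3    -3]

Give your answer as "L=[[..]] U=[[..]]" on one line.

L=[[1,0,0],[-3,1,0],[-3,3,1]] U=[[-3,0,-2],[0,-1,-2],[0,0,-3]]

  row1 -= -3·row0 → [0,-1,-2]
  row2 -= -3·row0 → [0,-3,-9]
  row2 -= 3·row1 → [0,0,-3]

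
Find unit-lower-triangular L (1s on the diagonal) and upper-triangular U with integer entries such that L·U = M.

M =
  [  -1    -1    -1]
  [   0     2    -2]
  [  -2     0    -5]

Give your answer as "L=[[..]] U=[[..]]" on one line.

  R1 -= 0·R0 → [0,2,-2]
  R2 -= 2·R0 → [0,2,-3]
  R2 -= 1·R1 → [0,0,-1]

L=[[1,0,0],[0,1,0],[2,1,1]] U=[[-1,-1,-1],[0,2,-2],[0,0,-1]]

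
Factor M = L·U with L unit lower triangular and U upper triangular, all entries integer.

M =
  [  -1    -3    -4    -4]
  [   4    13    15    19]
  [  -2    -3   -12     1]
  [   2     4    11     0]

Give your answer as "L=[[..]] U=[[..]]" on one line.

L=[[1,0,0,0],[-4,1,0,0],[2,3,1,0],[-2,-2,-1,1]] U=[[-1,-3,-4,-4],[0,1,-1,3],[0,0,-1,0],[0,0,0,-2]]

  row1 -= -4·row0 → [0,1,-1,3]
  row2 -= 2·row0 → [0,3,-4,9]
  row3 -= -2·row0 → [0,-2,3,-8]
  row2 -= 3·row1 → [0,0,-1,0]
  row3 -= -2·row1 → [0,0,1,-2]
  row3 -= -1·row2 → [0,0,0,-2]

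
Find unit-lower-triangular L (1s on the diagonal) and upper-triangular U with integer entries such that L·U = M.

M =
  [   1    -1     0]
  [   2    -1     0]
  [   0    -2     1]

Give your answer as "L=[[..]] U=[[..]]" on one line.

L=[[1,0,0],[2,1,0],[0,-2,1]] U=[[1,-1,0],[0,1,0],[0,0,1]]

  r1 -= 2·r0 → [0,1,0]
  r2 -= 0·r0 → [0,-2,1]
  r2 -= -2·r1 → [0,0,1]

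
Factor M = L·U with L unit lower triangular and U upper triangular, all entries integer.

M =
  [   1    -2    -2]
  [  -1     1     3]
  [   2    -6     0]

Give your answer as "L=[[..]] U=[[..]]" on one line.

  row1 -= -1·row0 → [0,-1,1]
  row2 -= 2·row0 → [0,-2,4]
  row2 -= 2·row1 → [0,0,2]

L=[[1,0,0],[-1,1,0],[2,2,1]] U=[[1,-2,-2],[0,-1,1],[0,0,2]]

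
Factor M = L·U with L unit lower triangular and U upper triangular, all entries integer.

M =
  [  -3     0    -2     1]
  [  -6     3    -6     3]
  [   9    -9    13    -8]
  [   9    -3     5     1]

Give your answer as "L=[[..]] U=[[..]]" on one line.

  row1 -= 2·row0 → [0,3,-2,1]
  row2 -= -3·row0 → [0,-9,7,-5]
  row3 -= -3·row0 → [0,-3,-1,4]
  row2 -= -3·row1 → [0,0,1,-2]
  row3 -= -1·row1 → [0,0,-3,5]
  row3 -= -3·row2 → [0,0,0,-1]

L=[[1,0,0,0],[2,1,0,0],[-3,-3,1,0],[-3,-1,-3,1]] U=[[-3,0,-2,1],[0,3,-2,1],[0,0,1,-2],[0,0,0,-1]]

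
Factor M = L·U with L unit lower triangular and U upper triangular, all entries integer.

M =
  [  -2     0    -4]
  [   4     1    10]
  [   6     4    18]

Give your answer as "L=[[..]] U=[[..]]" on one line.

L=[[1,0,0],[-2,1,0],[-3,4,1]] U=[[-2,0,-4],[0,1,2],[0,0,-2]]

  r1 -= -2·r0 → [0,1,2]
  r2 -= -3·r0 → [0,4,6]
  r2 -= 4·r1 → [0,0,-2]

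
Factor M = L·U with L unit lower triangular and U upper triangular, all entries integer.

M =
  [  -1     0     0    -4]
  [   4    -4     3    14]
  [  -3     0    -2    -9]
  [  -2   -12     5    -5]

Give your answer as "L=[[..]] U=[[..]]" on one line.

  R1 -= -4·R0 → [0,-4,3,-2]
  R2 -= 3·R0 → [0,0,-2,3]
  R3 -= 2·R0 → [0,-12,5,3]
  R2 -= 0·R1 → [0,0,-2,3]
  R3 -= 3·R1 → [0,0,-4,9]
  R3 -= 2·R2 → [0,0,0,3]

L=[[1,0,0,0],[-4,1,0,0],[3,0,1,0],[2,3,2,1]] U=[[-1,0,0,-4],[0,-4,3,-2],[0,0,-2,3],[0,0,0,3]]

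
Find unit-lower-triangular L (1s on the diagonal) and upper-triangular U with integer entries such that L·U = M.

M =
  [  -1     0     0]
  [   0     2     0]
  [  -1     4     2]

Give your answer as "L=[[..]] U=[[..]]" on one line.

L=[[1,0,0],[0,1,0],[1,2,1]] U=[[-1,0,0],[0,2,0],[0,0,2]]

  row1 -= 0·row0 → [0,2,0]
  row2 -= 1·row0 → [0,4,2]
  row2 -= 2·row1 → [0,0,2]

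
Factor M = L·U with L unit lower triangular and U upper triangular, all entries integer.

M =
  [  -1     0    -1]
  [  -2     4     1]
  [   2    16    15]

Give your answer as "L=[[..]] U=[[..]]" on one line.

L=[[1,0,0],[2,1,0],[-2,4,1]] U=[[-1,0,-1],[0,4,3],[0,0,1]]

  r1 -= 2·r0 → [0,4,3]
  r2 -= -2·r0 → [0,16,13]
  r2 -= 4·r1 → [0,0,1]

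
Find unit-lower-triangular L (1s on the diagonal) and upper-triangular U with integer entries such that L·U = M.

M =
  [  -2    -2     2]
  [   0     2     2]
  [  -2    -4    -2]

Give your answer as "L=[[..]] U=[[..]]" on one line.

L=[[1,0,0],[0,1,0],[1,-1,1]] U=[[-2,-2,2],[0,2,2],[0,0,-2]]

  row1 -= 0·row0 → [0,2,2]
  row2 -= 1·row0 → [0,-2,-4]
  row2 -= -1·row1 → [0,0,-2]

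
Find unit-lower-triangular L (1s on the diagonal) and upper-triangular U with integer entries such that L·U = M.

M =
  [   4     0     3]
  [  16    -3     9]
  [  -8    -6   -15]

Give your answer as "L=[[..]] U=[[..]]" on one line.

L=[[1,0,0],[4,1,0],[-2,2,1]] U=[[4,0,3],[0,-3,-3],[0,0,-3]]

  row1 -= 4·row0 → [0,-3,-3]
  row2 -= -2·row0 → [0,-6,-9]
  row2 -= 2·row1 → [0,0,-3]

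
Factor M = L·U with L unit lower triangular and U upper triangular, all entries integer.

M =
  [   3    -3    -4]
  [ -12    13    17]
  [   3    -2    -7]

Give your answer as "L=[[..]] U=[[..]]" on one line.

  R1 -= -4·R0 → [0,1,1]
  R2 -= 1·R0 → [0,1,-3]
  R2 -= 1·R1 → [0,0,-4]

L=[[1,0,0],[-4,1,0],[1,1,1]] U=[[3,-3,-4],[0,1,1],[0,0,-4]]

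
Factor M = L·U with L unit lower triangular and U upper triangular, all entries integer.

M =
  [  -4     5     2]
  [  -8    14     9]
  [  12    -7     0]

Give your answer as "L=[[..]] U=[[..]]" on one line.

L=[[1,0,0],[2,1,0],[-3,2,1]] U=[[-4,5,2],[0,4,5],[0,0,-4]]

  r1 -= 2·r0 → [0,4,5]
  r2 -= -3·r0 → [0,8,6]
  r2 -= 2·r1 → [0,0,-4]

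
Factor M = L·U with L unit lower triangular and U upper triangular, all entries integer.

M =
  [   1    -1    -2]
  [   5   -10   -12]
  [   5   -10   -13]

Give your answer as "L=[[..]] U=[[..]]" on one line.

L=[[1,0,0],[5,1,0],[5,1,1]] U=[[1,-1,-2],[0,-5,-2],[0,0,-1]]

  r1 -= 5·r0 → [0,-5,-2]
  r2 -= 5·r0 → [0,-5,-3]
  r2 -= 1·r1 → [0,0,-1]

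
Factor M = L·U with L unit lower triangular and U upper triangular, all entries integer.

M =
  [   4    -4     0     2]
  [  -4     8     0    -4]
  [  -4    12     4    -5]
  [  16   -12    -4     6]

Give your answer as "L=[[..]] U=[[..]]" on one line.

  row1 -= -1·row0 → [0,4,0,-2]
  row2 -= -1·row0 → [0,8,4,-3]
  row3 -= 4·row0 → [0,4,-4,-2]
  row2 -= 2·row1 → [0,0,4,1]
  row3 -= 1·row1 → [0,0,-4,0]
  row3 -= -1·row2 → [0,0,0,1]

L=[[1,0,0,0],[-1,1,0,0],[-1,2,1,0],[4,1,-1,1]] U=[[4,-4,0,2],[0,4,0,-2],[0,0,4,1],[0,0,0,1]]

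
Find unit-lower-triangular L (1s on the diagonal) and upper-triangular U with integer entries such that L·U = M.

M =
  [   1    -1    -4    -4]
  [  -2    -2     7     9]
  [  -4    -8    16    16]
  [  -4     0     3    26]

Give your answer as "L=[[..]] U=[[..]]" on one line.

L=[[1,0,0,0],[-2,1,0,0],[-4,3,1,0],[-4,1,-4,1]] U=[[1,-1,-4,-4],[0,-4,-1,1],[0,0,3,-3],[0,0,0,-3]]

  R1 -= -2·R0 → [0,-4,-1,1]
  R2 -= -4·R0 → [0,-12,0,0]
  R3 -= -4·R0 → [0,-4,-13,10]
  R2 -= 3·R1 → [0,0,3,-3]
  R3 -= 1·R1 → [0,0,-12,9]
  R3 -= -4·R2 → [0,0,0,-3]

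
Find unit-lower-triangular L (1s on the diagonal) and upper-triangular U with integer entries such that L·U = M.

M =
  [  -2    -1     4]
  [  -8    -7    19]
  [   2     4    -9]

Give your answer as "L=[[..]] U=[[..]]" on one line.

L=[[1,0,0],[4,1,0],[-1,-1,1]] U=[[-2,-1,4],[0,-3,3],[0,0,-2]]

  row1 -= 4·row0 → [0,-3,3]
  row2 -= -1·row0 → [0,3,-5]
  row2 -= -1·row1 → [0,0,-2]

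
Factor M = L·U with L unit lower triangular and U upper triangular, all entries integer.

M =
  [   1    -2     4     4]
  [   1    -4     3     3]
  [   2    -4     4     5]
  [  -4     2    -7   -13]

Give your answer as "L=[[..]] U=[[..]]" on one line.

L=[[1,0,0,0],[1,1,0,0],[2,0,1,0],[-4,3,-3,1]] U=[[1,-2,4,4],[0,-2,-1,-1],[0,0,-4,-3],[0,0,0,-3]]

  r1 -= 1·r0 → [0,-2,-1,-1]
  r2 -= 2·r0 → [0,0,-4,-3]
  r3 -= -4·r0 → [0,-6,9,3]
  r2 -= 0·r1 → [0,0,-4,-3]
  r3 -= 3·r1 → [0,0,12,6]
  r3 -= -3·r2 → [0,0,0,-3]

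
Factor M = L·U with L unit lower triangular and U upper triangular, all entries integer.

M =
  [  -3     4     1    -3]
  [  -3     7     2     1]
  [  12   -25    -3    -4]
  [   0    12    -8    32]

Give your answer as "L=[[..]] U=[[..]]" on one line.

L=[[1,0,0,0],[1,1,0,0],[-4,-3,1,0],[0,4,-3,1]] U=[[-3,4,1,-3],[0,3,1,4],[0,0,4,-4],[0,0,0,4]]

  r1 -= 1·r0 → [0,3,1,4]
  r2 -= -4·r0 → [0,-9,1,-16]
  r3 -= 0·r0 → [0,12,-8,32]
  r2 -= -3·r1 → [0,0,4,-4]
  r3 -= 4·r1 → [0,0,-12,16]
  r3 -= -3·r2 → [0,0,0,4]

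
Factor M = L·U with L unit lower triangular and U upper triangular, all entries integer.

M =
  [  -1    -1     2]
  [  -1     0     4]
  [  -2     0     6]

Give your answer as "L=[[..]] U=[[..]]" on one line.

L=[[1,0,0],[1,1,0],[2,2,1]] U=[[-1,-1,2],[0,1,2],[0,0,-2]]

  row1 -= 1·row0 → [0,1,2]
  row2 -= 2·row0 → [0,2,2]
  row2 -= 2·row1 → [0,0,-2]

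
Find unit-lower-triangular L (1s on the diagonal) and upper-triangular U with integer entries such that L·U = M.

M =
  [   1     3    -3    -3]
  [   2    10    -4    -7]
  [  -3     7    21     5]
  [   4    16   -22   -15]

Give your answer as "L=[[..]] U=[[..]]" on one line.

L=[[1,0,0,0],[2,1,0,0],[-3,4,1,0],[4,1,-3,1]] U=[[1,3,-3,-3],[0,4,2,-1],[0,0,4,0],[0,0,0,-2]]

  R1 -= 2·R0 → [0,4,2,-1]
  R2 -= -3·R0 → [0,16,12,-4]
  R3 -= 4·R0 → [0,4,-10,-3]
  R2 -= 4·R1 → [0,0,4,0]
  R3 -= 1·R1 → [0,0,-12,-2]
  R3 -= -3·R2 → [0,0,0,-2]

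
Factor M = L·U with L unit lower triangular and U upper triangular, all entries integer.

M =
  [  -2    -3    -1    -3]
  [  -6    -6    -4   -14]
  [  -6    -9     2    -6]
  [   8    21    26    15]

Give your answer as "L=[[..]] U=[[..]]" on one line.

L=[[1,0,0,0],[3,1,0,0],[3,0,1,0],[-4,3,5,1]] U=[[-2,-3,-1,-3],[0,3,-1,-5],[0,0,5,3],[0,0,0,3]]

  R1 -= 3·R0 → [0,3,-1,-5]
  R2 -= 3·R0 → [0,0,5,3]
  R3 -= -4·R0 → [0,9,22,3]
  R2 -= 0·R1 → [0,0,5,3]
  R3 -= 3·R1 → [0,0,25,18]
  R3 -= 5·R2 → [0,0,0,3]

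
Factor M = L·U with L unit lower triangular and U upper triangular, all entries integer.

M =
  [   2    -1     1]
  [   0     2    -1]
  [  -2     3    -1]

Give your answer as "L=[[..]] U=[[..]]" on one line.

L=[[1,0,0],[0,1,0],[-1,1,1]] U=[[2,-1,1],[0,2,-1],[0,0,1]]

  row1 -= 0·row0 → [0,2,-1]
  row2 -= -1·row0 → [0,2,0]
  row2 -= 1·row1 → [0,0,1]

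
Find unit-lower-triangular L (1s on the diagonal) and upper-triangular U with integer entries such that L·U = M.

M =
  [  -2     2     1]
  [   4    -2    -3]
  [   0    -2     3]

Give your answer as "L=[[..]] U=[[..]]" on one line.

  r1 -= -2·r0 → [0,2,-1]
  r2 -= 0·r0 → [0,-2,3]
  r2 -= -1·r1 → [0,0,2]

L=[[1,0,0],[-2,1,0],[0,-1,1]] U=[[-2,2,1],[0,2,-1],[0,0,2]]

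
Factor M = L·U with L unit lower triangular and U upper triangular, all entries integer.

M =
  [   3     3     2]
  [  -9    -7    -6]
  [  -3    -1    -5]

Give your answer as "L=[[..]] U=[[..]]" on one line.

L=[[1,0,0],[-3,1,0],[-1,1,1]] U=[[3,3,2],[0,2,0],[0,0,-3]]

  r1 -= -3·r0 → [0,2,0]
  r2 -= -1·r0 → [0,2,-3]
  r2 -= 1·r1 → [0,0,-3]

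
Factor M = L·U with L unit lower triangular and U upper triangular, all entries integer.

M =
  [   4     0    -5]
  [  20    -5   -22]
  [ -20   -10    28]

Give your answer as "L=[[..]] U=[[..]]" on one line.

L=[[1,0,0],[5,1,0],[-5,2,1]] U=[[4,0,-5],[0,-5,3],[0,0,-3]]

  row1 -= 5·row0 → [0,-5,3]
  row2 -= -5·row0 → [0,-10,3]
  row2 -= 2·row1 → [0,0,-3]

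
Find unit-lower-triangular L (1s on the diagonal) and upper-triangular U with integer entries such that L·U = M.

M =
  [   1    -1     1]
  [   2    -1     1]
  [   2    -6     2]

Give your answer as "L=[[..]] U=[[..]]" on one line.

L=[[1,0,0],[2,1,0],[2,-4,1]] U=[[1,-1,1],[0,1,-1],[0,0,-4]]

  R1 -= 2·R0 → [0,1,-1]
  R2 -= 2·R0 → [0,-4,0]
  R2 -= -4·R1 → [0,0,-4]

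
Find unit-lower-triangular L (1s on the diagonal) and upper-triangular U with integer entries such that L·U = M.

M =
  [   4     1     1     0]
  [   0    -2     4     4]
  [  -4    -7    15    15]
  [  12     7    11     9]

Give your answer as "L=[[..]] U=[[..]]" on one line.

L=[[1,0,0,0],[0,1,0,0],[-1,3,1,0],[3,-2,4,1]] U=[[4,1,1,0],[0,-2,4,4],[0,0,4,3],[0,0,0,5]]

  row1 -= 0·row0 → [0,-2,4,4]
  row2 -= -1·row0 → [0,-6,16,15]
  row3 -= 3·row0 → [0,4,8,9]
  row2 -= 3·row1 → [0,0,4,3]
  row3 -= -2·row1 → [0,0,16,17]
  row3 -= 4·row2 → [0,0,0,5]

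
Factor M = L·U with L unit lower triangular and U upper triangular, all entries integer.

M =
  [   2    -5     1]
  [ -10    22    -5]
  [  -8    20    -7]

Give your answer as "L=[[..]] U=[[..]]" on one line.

  r1 -= -5·r0 → [0,-3,0]
  r2 -= -4·r0 → [0,0,-3]
  r2 -= 0·r1 → [0,0,-3]

L=[[1,0,0],[-5,1,0],[-4,0,1]] U=[[2,-5,1],[0,-3,0],[0,0,-3]]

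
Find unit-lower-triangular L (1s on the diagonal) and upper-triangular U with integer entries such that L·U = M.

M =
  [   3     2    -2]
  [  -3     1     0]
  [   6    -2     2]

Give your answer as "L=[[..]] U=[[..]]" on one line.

L=[[1,0,0],[-1,1,0],[2,-2,1]] U=[[3,2,-2],[0,3,-2],[0,0,2]]

  row1 -= -1·row0 → [0,3,-2]
  row2 -= 2·row0 → [0,-6,6]
  row2 -= -2·row1 → [0,0,2]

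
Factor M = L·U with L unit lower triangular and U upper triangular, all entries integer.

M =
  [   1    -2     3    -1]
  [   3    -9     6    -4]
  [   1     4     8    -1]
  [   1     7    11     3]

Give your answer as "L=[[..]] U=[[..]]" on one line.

L=[[1,0,0,0],[3,1,0,0],[1,-2,1,0],[1,-3,1,1]] U=[[1,-2,3,-1],[0,-3,-3,-1],[0,0,-1,-2],[0,0,0,3]]

  R1 -= 3·R0 → [0,-3,-3,-1]
  R2 -= 1·R0 → [0,6,5,0]
  R3 -= 1·R0 → [0,9,8,4]
  R2 -= -2·R1 → [0,0,-1,-2]
  R3 -= -3·R1 → [0,0,-1,1]
  R3 -= 1·R2 → [0,0,0,3]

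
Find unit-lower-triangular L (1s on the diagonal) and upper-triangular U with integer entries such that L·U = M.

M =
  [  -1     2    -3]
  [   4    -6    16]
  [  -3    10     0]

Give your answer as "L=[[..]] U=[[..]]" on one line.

L=[[1,0,0],[-4,1,0],[3,2,1]] U=[[-1,2,-3],[0,2,4],[0,0,1]]

  R1 -= -4·R0 → [0,2,4]
  R2 -= 3·R0 → [0,4,9]
  R2 -= 2·R1 → [0,0,1]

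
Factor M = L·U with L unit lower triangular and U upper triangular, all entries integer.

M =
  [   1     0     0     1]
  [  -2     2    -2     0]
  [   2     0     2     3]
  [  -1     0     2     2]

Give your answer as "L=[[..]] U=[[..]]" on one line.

  R1 -= -2·R0 → [0,2,-2,2]
  R2 -= 2·R0 → [0,0,2,1]
  R3 -= -1·R0 → [0,0,2,3]
  R2 -= 0·R1 → [0,0,2,1]
  R3 -= 0·R1 → [0,0,2,3]
  R3 -= 1·R2 → [0,0,0,2]

L=[[1,0,0,0],[-2,1,0,0],[2,0,1,0],[-1,0,1,1]] U=[[1,0,0,1],[0,2,-2,2],[0,0,2,1],[0,0,0,2]]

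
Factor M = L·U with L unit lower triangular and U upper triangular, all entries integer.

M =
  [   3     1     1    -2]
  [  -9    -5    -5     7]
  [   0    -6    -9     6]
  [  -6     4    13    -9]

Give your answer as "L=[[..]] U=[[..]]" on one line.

L=[[1,0,0,0],[-3,1,0,0],[0,3,1,0],[-2,-3,-3,1]] U=[[3,1,1,-2],[0,-2,-2,1],[0,0,-3,3],[0,0,0,-1]]

  row1 -= -3·row0 → [0,-2,-2,1]
  row2 -= 0·row0 → [0,-6,-9,6]
  row3 -= -2·row0 → [0,6,15,-13]
  row2 -= 3·row1 → [0,0,-3,3]
  row3 -= -3·row1 → [0,0,9,-10]
  row3 -= -3·row2 → [0,0,0,-1]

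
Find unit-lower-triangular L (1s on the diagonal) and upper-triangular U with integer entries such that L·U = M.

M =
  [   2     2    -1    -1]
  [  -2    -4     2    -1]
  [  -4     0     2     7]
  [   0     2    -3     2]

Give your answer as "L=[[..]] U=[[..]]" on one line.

L=[[1,0,0,0],[-1,1,0,0],[-2,-2,1,0],[0,-1,-1,1]] U=[[2,2,-1,-1],[0,-2,1,-2],[0,0,2,1],[0,0,0,1]]

  R1 -= -1·R0 → [0,-2,1,-2]
  R2 -= -2·R0 → [0,4,0,5]
  R3 -= 0·R0 → [0,2,-3,2]
  R2 -= -2·R1 → [0,0,2,1]
  R3 -= -1·R1 → [0,0,-2,0]
  R3 -= -1·R2 → [0,0,0,1]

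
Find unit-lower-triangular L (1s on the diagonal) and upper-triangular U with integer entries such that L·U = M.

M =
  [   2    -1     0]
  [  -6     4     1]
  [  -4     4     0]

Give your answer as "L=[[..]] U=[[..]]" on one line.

L=[[1,0,0],[-3,1,0],[-2,2,1]] U=[[2,-1,0],[0,1,1],[0,0,-2]]

  R1 -= -3·R0 → [0,1,1]
  R2 -= -2·R0 → [0,2,0]
  R2 -= 2·R1 → [0,0,-2]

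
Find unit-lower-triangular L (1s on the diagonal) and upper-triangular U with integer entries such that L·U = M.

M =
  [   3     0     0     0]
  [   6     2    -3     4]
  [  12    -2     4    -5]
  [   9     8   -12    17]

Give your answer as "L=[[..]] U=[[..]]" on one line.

  row1 -= 2·row0 → [0,2,-3,4]
  row2 -= 4·row0 → [0,-2,4,-5]
  row3 -= 3·row0 → [0,8,-12,17]
  row2 -= -1·row1 → [0,0,1,-1]
  row3 -= 4·row1 → [0,0,0,1]
  row3 -= 0·row2 → [0,0,0,1]

L=[[1,0,0,0],[2,1,0,0],[4,-1,1,0],[3,4,0,1]] U=[[3,0,0,0],[0,2,-3,4],[0,0,1,-1],[0,0,0,1]]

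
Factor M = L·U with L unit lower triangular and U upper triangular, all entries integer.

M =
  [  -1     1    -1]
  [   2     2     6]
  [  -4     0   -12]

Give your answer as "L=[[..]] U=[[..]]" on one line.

L=[[1,0,0],[-2,1,0],[4,-1,1]] U=[[-1,1,-1],[0,4,4],[0,0,-4]]

  r1 -= -2·r0 → [0,4,4]
  r2 -= 4·r0 → [0,-4,-8]
  r2 -= -1·r1 → [0,0,-4]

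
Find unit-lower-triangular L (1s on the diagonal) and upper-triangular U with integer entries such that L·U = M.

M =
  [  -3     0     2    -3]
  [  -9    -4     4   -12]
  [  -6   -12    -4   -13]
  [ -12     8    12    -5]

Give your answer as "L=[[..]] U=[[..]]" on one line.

L=[[1,0,0,0],[3,1,0,0],[2,3,1,0],[4,-2,0,1]] U=[[-3,0,2,-3],[0,-4,-2,-3],[0,0,-2,2],[0,0,0,1]]

  R1 -= 3·R0 → [0,-4,-2,-3]
  R2 -= 2·R0 → [0,-12,-8,-7]
  R3 -= 4·R0 → [0,8,4,7]
  R2 -= 3·R1 → [0,0,-2,2]
  R3 -= -2·R1 → [0,0,0,1]
  R3 -= 0·R2 → [0,0,0,1]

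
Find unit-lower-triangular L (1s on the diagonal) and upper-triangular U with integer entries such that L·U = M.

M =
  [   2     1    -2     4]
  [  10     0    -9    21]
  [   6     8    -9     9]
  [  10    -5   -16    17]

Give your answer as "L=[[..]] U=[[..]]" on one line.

  R1 -= 5·R0 → [0,-5,1,1]
  R2 -= 3·R0 → [0,5,-3,-3]
  R3 -= 5·R0 → [0,-10,-6,-3]
  R2 -= -1·R1 → [0,0,-2,-2]
  R3 -= 2·R1 → [0,0,-8,-5]
  R3 -= 4·R2 → [0,0,0,3]

L=[[1,0,0,0],[5,1,0,0],[3,-1,1,0],[5,2,4,1]] U=[[2,1,-2,4],[0,-5,1,1],[0,0,-2,-2],[0,0,0,3]]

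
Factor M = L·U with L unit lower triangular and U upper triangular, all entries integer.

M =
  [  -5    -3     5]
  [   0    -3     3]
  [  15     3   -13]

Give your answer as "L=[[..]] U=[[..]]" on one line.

L=[[1,0,0],[0,1,0],[-3,2,1]] U=[[-5,-3,5],[0,-3,3],[0,0,-4]]

  r1 -= 0·r0 → [0,-3,3]
  r2 -= -3·r0 → [0,-6,2]
  r2 -= 2·r1 → [0,0,-4]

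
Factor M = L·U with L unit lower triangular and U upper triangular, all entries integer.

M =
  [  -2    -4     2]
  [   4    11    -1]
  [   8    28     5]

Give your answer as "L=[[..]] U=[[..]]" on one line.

  row1 -= -2·row0 → [0,3,3]
  row2 -= -4·row0 → [0,12,13]
  row2 -= 4·row1 → [0,0,1]

L=[[1,0,0],[-2,1,0],[-4,4,1]] U=[[-2,-4,2],[0,3,3],[0,0,1]]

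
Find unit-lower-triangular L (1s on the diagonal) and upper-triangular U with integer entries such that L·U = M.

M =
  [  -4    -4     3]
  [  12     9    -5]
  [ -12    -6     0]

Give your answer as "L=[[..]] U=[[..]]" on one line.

  r1 -= -3·r0 → [0,-3,4]
  r2 -= 3·r0 → [0,6,-9]
  r2 -= -2·r1 → [0,0,-1]

L=[[1,0,0],[-3,1,0],[3,-2,1]] U=[[-4,-4,3],[0,-3,4],[0,0,-1]]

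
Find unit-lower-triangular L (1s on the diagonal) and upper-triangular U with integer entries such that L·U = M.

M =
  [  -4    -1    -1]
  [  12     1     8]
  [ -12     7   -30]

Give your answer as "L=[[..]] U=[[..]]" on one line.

  row1 -= -3·row0 → [0,-2,5]
  row2 -= 3·row0 → [0,10,-27]
  row2 -= -5·row1 → [0,0,-2]

L=[[1,0,0],[-3,1,0],[3,-5,1]] U=[[-4,-1,-1],[0,-2,5],[0,0,-2]]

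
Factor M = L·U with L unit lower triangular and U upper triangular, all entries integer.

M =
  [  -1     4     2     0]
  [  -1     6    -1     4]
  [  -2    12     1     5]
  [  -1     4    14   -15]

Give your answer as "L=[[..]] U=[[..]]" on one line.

  row1 -= 1·row0 → [0,2,-3,4]
  row2 -= 2·row0 → [0,4,-3,5]
  row3 -= 1·row0 → [0,0,12,-15]
  row2 -= 2·row1 → [0,0,3,-3]
  row3 -= 0·row1 → [0,0,12,-15]
  row3 -= 4·row2 → [0,0,0,-3]

L=[[1,0,0,0],[1,1,0,0],[2,2,1,0],[1,0,4,1]] U=[[-1,4,2,0],[0,2,-3,4],[0,0,3,-3],[0,0,0,-3]]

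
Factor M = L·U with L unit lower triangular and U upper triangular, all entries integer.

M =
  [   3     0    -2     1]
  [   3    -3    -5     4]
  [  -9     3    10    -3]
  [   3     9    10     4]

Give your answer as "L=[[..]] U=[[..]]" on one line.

  row1 -= 1·row0 → [0,-3,-3,3]
  row2 -= -3·row0 → [0,3,4,0]
  row3 -= 1·row0 → [0,9,12,3]
  row2 -= -1·row1 → [0,0,1,3]
  row3 -= -3·row1 → [0,0,3,12]
  row3 -= 3·row2 → [0,0,0,3]

L=[[1,0,0,0],[1,1,0,0],[-3,-1,1,0],[1,-3,3,1]] U=[[3,0,-2,1],[0,-3,-3,3],[0,0,1,3],[0,0,0,3]]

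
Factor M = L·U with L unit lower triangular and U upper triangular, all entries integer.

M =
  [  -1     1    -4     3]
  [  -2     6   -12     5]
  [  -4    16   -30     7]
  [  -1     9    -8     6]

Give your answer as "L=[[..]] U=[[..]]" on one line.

L=[[1,0,0,0],[2,1,0,0],[4,3,1,0],[1,2,-2,1]] U=[[-1,1,-4,3],[0,4,-4,-1],[0,0,-2,-2],[0,0,0,1]]

  R1 -= 2·R0 → [0,4,-4,-1]
  R2 -= 4·R0 → [0,12,-14,-5]
  R3 -= 1·R0 → [0,8,-4,3]
  R2 -= 3·R1 → [0,0,-2,-2]
  R3 -= 2·R1 → [0,0,4,5]
  R3 -= -2·R2 → [0,0,0,1]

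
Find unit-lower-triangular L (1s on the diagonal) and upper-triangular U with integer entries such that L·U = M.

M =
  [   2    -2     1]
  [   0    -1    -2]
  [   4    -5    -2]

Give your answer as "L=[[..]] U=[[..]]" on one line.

L=[[1,0,0],[0,1,0],[2,1,1]] U=[[2,-2,1],[0,-1,-2],[0,0,-2]]

  row1 -= 0·row0 → [0,-1,-2]
  row2 -= 2·row0 → [0,-1,-4]
  row2 -= 1·row1 → [0,0,-2]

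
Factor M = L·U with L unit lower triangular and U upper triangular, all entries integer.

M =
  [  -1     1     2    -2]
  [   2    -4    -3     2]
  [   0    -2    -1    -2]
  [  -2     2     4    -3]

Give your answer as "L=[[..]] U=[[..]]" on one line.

L=[[1,0,0,0],[-2,1,0,0],[0,1,1,0],[2,0,0,1]] U=[[-1,1,2,-2],[0,-2,1,-2],[0,0,-2,0],[0,0,0,1]]

  row1 -= -2·row0 → [0,-2,1,-2]
  row2 -= 0·row0 → [0,-2,-1,-2]
  row3 -= 2·row0 → [0,0,0,1]
  row2 -= 1·row1 → [0,0,-2,0]
  row3 -= 0·row1 → [0,0,0,1]
  row3 -= 0·row2 → [0,0,0,1]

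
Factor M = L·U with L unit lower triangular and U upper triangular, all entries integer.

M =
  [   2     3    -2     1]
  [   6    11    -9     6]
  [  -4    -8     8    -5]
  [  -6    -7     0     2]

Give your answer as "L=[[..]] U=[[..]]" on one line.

L=[[1,0,0,0],[3,1,0,0],[-2,-1,1,0],[-3,1,-3,1]] U=[[2,3,-2,1],[0,2,-3,3],[0,0,1,0],[0,0,0,2]]

  r1 -= 3·r0 → [0,2,-3,3]
  r2 -= -2·r0 → [0,-2,4,-3]
  r3 -= -3·r0 → [0,2,-6,5]
  r2 -= -1·r1 → [0,0,1,0]
  r3 -= 1·r1 → [0,0,-3,2]
  r3 -= -3·r2 → [0,0,0,2]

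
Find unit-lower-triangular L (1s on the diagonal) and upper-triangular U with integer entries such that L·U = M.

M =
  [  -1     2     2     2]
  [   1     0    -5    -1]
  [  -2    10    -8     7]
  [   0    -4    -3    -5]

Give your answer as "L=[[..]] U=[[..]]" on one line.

L=[[1,0,0,0],[-1,1,0,0],[2,3,1,0],[0,-2,3,1]] U=[[-1,2,2,2],[0,2,-3,1],[0,0,-3,0],[0,0,0,-3]]

  R1 -= -1·R0 → [0,2,-3,1]
  R2 -= 2·R0 → [0,6,-12,3]
  R3 -= 0·R0 → [0,-4,-3,-5]
  R2 -= 3·R1 → [0,0,-3,0]
  R3 -= -2·R1 → [0,0,-9,-3]
  R3 -= 3·R2 → [0,0,0,-3]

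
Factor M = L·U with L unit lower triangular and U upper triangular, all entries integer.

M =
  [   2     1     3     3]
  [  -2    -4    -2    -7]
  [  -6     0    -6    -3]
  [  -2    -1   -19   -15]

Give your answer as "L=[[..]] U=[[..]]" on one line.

  row1 -= -1·row0 → [0,-3,1,-4]
  row2 -= -3·row0 → [0,3,3,6]
  row3 -= -1·row0 → [0,0,-16,-12]
  row2 -= -1·row1 → [0,0,4,2]
  row3 -= 0·row1 → [0,0,-16,-12]
  row3 -= -4·row2 → [0,0,0,-4]

L=[[1,0,0,0],[-1,1,0,0],[-3,-1,1,0],[-1,0,-4,1]] U=[[2,1,3,3],[0,-3,1,-4],[0,0,4,2],[0,0,0,-4]]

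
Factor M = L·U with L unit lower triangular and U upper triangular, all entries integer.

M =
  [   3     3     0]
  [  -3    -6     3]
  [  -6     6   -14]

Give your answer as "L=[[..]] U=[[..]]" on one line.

  r1 -= -1·r0 → [0,-3,3]
  r2 -= -2·r0 → [0,12,-14]
  r2 -= -4·r1 → [0,0,-2]

L=[[1,0,0],[-1,1,0],[-2,-4,1]] U=[[3,3,0],[0,-3,3],[0,0,-2]]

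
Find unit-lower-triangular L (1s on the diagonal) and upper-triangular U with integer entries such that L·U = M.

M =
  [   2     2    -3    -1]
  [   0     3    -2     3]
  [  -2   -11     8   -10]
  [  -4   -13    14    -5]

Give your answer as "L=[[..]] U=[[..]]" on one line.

L=[[1,0,0,0],[0,1,0,0],[-1,-3,1,0],[-2,-3,-2,1]] U=[[2,2,-3,-1],[0,3,-2,3],[0,0,-1,-2],[0,0,0,-2]]

  r1 -= 0·r0 → [0,3,-2,3]
  r2 -= -1·r0 → [0,-9,5,-11]
  r3 -= -2·r0 → [0,-9,8,-7]
  r2 -= -3·r1 → [0,0,-1,-2]
  r3 -= -3·r1 → [0,0,2,2]
  r3 -= -2·r2 → [0,0,0,-2]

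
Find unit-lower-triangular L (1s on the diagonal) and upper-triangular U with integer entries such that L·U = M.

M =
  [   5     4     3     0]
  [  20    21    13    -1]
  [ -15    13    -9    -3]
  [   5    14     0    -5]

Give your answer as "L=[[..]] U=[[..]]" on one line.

L=[[1,0,0,0],[4,1,0,0],[-3,5,1,0],[1,2,1,1]] U=[[5,4,3,0],[0,5,1,-1],[0,0,-5,2],[0,0,0,-5]]

  row1 -= 4·row0 → [0,5,1,-1]
  row2 -= -3·row0 → [0,25,0,-3]
  row3 -= 1·row0 → [0,10,-3,-5]
  row2 -= 5·row1 → [0,0,-5,2]
  row3 -= 2·row1 → [0,0,-5,-3]
  row3 -= 1·row2 → [0,0,0,-5]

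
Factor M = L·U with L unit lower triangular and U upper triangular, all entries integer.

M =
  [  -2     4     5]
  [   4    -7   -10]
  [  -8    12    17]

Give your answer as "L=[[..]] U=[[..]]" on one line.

  R1 -= -2·R0 → [0,1,0]
  R2 -= 4·R0 → [0,-4,-3]
  R2 -= -4·R1 → [0,0,-3]

L=[[1,0,0],[-2,1,0],[4,-4,1]] U=[[-2,4,5],[0,1,0],[0,0,-3]]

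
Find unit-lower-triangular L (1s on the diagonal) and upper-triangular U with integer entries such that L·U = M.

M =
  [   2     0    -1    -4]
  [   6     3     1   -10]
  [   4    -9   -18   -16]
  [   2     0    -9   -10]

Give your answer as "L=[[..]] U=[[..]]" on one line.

L=[[1,0,0,0],[3,1,0,0],[2,-3,1,0],[1,0,2,1]] U=[[2,0,-1,-4],[0,3,4,2],[0,0,-4,-2],[0,0,0,-2]]

  row1 -= 3·row0 → [0,3,4,2]
  row2 -= 2·row0 → [0,-9,-16,-8]
  row3 -= 1·row0 → [0,0,-8,-6]
  row2 -= -3·row1 → [0,0,-4,-2]
  row3 -= 0·row1 → [0,0,-8,-6]
  row3 -= 2·row2 → [0,0,0,-2]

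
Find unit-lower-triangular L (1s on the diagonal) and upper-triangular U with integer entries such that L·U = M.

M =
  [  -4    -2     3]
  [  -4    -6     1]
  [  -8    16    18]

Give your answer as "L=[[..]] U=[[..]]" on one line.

L=[[1,0,0],[1,1,0],[2,-5,1]] U=[[-4,-2,3],[0,-4,-2],[0,0,2]]

  row1 -= 1·row0 → [0,-4,-2]
  row2 -= 2·row0 → [0,20,12]
  row2 -= -5·row1 → [0,0,2]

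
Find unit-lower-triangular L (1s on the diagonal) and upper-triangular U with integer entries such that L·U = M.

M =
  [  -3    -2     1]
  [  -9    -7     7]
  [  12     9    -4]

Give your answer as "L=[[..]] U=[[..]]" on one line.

L=[[1,0,0],[3,1,0],[-4,-1,1]] U=[[-3,-2,1],[0,-1,4],[0,0,4]]

  row1 -= 3·row0 → [0,-1,4]
  row2 -= -4·row0 → [0,1,0]
  row2 -= -1·row1 → [0,0,4]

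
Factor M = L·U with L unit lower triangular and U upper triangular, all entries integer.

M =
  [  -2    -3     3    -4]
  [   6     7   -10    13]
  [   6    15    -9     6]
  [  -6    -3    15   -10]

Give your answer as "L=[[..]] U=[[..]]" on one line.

  R1 -= -3·R0 → [0,-2,-1,1]
  R2 -= -3·R0 → [0,6,0,-6]
  R3 -= 3·R0 → [0,6,6,2]
  R2 -= -3·R1 → [0,0,-3,-3]
  R3 -= -3·R1 → [0,0,3,5]
  R3 -= -1·R2 → [0,0,0,2]

L=[[1,0,0,0],[-3,1,0,0],[-3,-3,1,0],[3,-3,-1,1]] U=[[-2,-3,3,-4],[0,-2,-1,1],[0,0,-3,-3],[0,0,0,2]]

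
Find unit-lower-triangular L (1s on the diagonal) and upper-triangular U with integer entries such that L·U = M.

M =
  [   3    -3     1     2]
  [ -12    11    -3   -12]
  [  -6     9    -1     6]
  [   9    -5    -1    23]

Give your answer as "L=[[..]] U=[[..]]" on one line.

L=[[1,0,0,0],[-4,1,0,0],[-2,-3,1,0],[3,-4,0,1]] U=[[3,-3,1,2],[0,-1,1,-4],[0,0,4,-2],[0,0,0,1]]

  r1 -= -4·r0 → [0,-1,1,-4]
  r2 -= -2·r0 → [0,3,1,10]
  r3 -= 3·r0 → [0,4,-4,17]
  r2 -= -3·r1 → [0,0,4,-2]
  r3 -= -4·r1 → [0,0,0,1]
  r3 -= 0·r2 → [0,0,0,1]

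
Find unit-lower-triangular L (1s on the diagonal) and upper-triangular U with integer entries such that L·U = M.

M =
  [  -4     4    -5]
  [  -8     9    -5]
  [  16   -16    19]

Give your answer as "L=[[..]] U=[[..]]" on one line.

  r1 -= 2·r0 → [0,1,5]
  r2 -= -4·r0 → [0,0,-1]
  r2 -= 0·r1 → [0,0,-1]

L=[[1,0,0],[2,1,0],[-4,0,1]] U=[[-4,4,-5],[0,1,5],[0,0,-1]]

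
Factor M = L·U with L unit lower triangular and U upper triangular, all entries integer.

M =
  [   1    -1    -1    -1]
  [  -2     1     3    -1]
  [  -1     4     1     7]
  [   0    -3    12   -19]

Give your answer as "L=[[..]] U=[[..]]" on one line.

  r1 -= -2·r0 → [0,-1,1,-3]
  r2 -= -1·r0 → [0,3,0,6]
  r3 -= 0·r0 → [0,-3,12,-19]
  r2 -= -3·r1 → [0,0,3,-3]
  r3 -= 3·r1 → [0,0,9,-10]
  r3 -= 3·r2 → [0,0,0,-1]

L=[[1,0,0,0],[-2,1,0,0],[-1,-3,1,0],[0,3,3,1]] U=[[1,-1,-1,-1],[0,-1,1,-3],[0,0,3,-3],[0,0,0,-1]]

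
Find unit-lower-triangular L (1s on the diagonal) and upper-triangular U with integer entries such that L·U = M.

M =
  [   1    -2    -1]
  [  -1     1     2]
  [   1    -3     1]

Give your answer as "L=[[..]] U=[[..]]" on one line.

L=[[1,0,0],[-1,1,0],[1,1,1]] U=[[1,-2,-1],[0,-1,1],[0,0,1]]

  row1 -= -1·row0 → [0,-1,1]
  row2 -= 1·row0 → [0,-1,2]
  row2 -= 1·row1 → [0,0,1]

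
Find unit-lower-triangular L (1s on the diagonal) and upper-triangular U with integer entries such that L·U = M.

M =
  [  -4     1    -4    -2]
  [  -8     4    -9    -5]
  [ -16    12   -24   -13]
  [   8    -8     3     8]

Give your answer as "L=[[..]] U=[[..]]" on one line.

L=[[1,0,0,0],[2,1,0,0],[4,4,1,0],[-2,-3,2,1]] U=[[-4,1,-4,-2],[0,2,-1,-1],[0,0,-4,-1],[0,0,0,3]]

  row1 -= 2·row0 → [0,2,-1,-1]
  row2 -= 4·row0 → [0,8,-8,-5]
  row3 -= -2·row0 → [0,-6,-5,4]
  row2 -= 4·row1 → [0,0,-4,-1]
  row3 -= -3·row1 → [0,0,-8,1]
  row3 -= 2·row2 → [0,0,0,3]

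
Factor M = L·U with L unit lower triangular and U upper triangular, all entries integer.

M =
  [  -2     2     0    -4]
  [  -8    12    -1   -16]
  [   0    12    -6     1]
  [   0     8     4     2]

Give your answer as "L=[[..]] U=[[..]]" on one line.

  row1 -= 4·row0 → [0,4,-1,0]
  row2 -= 0·row0 → [0,12,-6,1]
  row3 -= 0·row0 → [0,8,4,2]
  row2 -= 3·row1 → [0,0,-3,1]
  row3 -= 2·row1 → [0,0,6,2]
  row3 -= -2·row2 → [0,0,0,4]

L=[[1,0,0,0],[4,1,0,0],[0,3,1,0],[0,2,-2,1]] U=[[-2,2,0,-4],[0,4,-1,0],[0,0,-3,1],[0,0,0,4]]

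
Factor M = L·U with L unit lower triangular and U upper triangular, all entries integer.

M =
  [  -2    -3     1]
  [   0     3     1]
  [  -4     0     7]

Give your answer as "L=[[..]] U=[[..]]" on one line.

  R1 -= 0·R0 → [0,3,1]
  R2 -= 2·R0 → [0,6,5]
  R2 -= 2·R1 → [0,0,3]

L=[[1,0,0],[0,1,0],[2,2,1]] U=[[-2,-3,1],[0,3,1],[0,0,3]]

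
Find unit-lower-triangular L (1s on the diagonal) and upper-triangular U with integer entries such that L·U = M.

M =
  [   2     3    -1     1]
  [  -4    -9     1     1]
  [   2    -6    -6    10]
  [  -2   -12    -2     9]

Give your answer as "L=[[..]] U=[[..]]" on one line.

  R1 -= -2·R0 → [0,-3,-1,3]
  R2 -= 1·R0 → [0,-9,-5,9]
  R3 -= -1·R0 → [0,-9,-3,10]
  R2 -= 3·R1 → [0,0,-2,0]
  R3 -= 3·R1 → [0,0,0,1]
  R3 -= 0·R2 → [0,0,0,1]

L=[[1,0,0,0],[-2,1,0,0],[1,3,1,0],[-1,3,0,1]] U=[[2,3,-1,1],[0,-3,-1,3],[0,0,-2,0],[0,0,0,1]]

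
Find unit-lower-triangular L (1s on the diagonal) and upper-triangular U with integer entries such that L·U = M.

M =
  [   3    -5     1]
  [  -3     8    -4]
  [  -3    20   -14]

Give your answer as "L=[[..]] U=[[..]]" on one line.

L=[[1,0,0],[-1,1,0],[-1,5,1]] U=[[3,-5,1],[0,3,-3],[0,0,2]]

  r1 -= -1·r0 → [0,3,-3]
  r2 -= -1·r0 → [0,15,-13]
  r2 -= 5·r1 → [0,0,2]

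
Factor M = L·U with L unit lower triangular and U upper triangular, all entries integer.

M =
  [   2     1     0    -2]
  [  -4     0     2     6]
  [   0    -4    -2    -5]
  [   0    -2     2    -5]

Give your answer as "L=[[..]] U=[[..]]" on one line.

  R1 -= -2·R0 → [0,2,2,2]
  R2 -= 0·R0 → [0,-4,-2,-5]
  R3 -= 0·R0 → [0,-2,2,-5]
  R2 -= -2·R1 → [0,0,2,-1]
  R3 -= -1·R1 → [0,0,4,-3]
  R3 -= 2·R2 → [0,0,0,-1]

L=[[1,0,0,0],[-2,1,0,0],[0,-2,1,0],[0,-1,2,1]] U=[[2,1,0,-2],[0,2,2,2],[0,0,2,-1],[0,0,0,-1]]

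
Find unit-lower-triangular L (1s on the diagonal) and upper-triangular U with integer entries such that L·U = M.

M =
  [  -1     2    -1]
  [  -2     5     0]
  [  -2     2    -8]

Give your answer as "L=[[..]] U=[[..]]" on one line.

  r1 -= 2·r0 → [0,1,2]
  r2 -= 2·r0 → [0,-2,-6]
  r2 -= -2·r1 → [0,0,-2]

L=[[1,0,0],[2,1,0],[2,-2,1]] U=[[-1,2,-1],[0,1,2],[0,0,-2]]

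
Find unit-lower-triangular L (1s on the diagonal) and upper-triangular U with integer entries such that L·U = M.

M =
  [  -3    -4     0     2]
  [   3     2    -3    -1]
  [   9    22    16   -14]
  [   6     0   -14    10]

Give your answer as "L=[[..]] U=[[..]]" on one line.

  R1 -= -1·R0 → [0,-2,-3,1]
  R2 -= -3·R0 → [0,10,16,-8]
  R3 -= -2·R0 → [0,-8,-14,14]
  R2 -= -5·R1 → [0,0,1,-3]
  R3 -= 4·R1 → [0,0,-2,10]
  R3 -= -2·R2 → [0,0,0,4]

L=[[1,0,0,0],[-1,1,0,0],[-3,-5,1,0],[-2,4,-2,1]] U=[[-3,-4,0,2],[0,-2,-3,1],[0,0,1,-3],[0,0,0,4]]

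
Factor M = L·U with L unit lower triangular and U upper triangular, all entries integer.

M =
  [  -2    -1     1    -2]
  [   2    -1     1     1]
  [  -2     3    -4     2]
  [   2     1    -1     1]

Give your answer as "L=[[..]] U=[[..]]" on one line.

  r1 -= -1·r0 → [0,-2,2,-1]
  r2 -= 1·r0 → [0,4,-5,4]
  r3 -= -1·r0 → [0,0,0,-1]
  r2 -= -2·r1 → [0,0,-1,2]
  r3 -= 0·r1 → [0,0,0,-1]
  r3 -= 0·r2 → [0,0,0,-1]

L=[[1,0,0,0],[-1,1,0,0],[1,-2,1,0],[-1,0,0,1]] U=[[-2,-1,1,-2],[0,-2,2,-1],[0,0,-1,2],[0,0,0,-1]]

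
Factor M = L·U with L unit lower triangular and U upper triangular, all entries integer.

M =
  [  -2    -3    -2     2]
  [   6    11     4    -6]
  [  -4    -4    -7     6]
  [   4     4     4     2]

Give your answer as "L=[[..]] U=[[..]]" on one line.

  r1 -= -3·r0 → [0,2,-2,0]
  r2 -= 2·r0 → [0,2,-3,2]
  r3 -= -2·r0 → [0,-2,0,6]
  r2 -= 1·r1 → [0,0,-1,2]
  r3 -= -1·r1 → [0,0,-2,6]
  r3 -= 2·r2 → [0,0,0,2]

L=[[1,0,0,0],[-3,1,0,0],[2,1,1,0],[-2,-1,2,1]] U=[[-2,-3,-2,2],[0,2,-2,0],[0,0,-1,2],[0,0,0,2]]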